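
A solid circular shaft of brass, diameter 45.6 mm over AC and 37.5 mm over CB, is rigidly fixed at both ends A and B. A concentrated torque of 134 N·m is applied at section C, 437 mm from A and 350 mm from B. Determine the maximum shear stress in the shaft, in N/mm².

Compatibility: T_A·a/J_AC = T_B·b/J_CB with T_A + T_B = T₀.
J_AC = 4.24×10^-7 m⁴, J_CB = 1.94×10^-7 m⁴, so T_A = T₀·(J_AC/a)/((J_AC/a)+(J_CB/b)) = 85.29 N·m, T_B = 48.71 N·m.
τ in each portion: τ_AC = 4.58×10^6 Pa, τ_CB = 4.70×10^6 Pa; maximum is in CB.
τ_max = T_CB·r/J = 48.71·0.0187/1.94×10^-7 = 4.704×10^6 Pa.

4.70 N/mm²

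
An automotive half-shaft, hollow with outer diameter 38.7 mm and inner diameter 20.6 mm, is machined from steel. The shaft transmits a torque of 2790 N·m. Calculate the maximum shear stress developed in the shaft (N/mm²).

J = π(d_o⁴ − d_i⁴)/32 = π(0.0387⁴ − 0.0206⁴)/32 = 2.025×10^-7 m⁴.
τ_max = T·r/J = 2790 × 0.0194 / 2.025×10^-7 = 2.666×10^8 Pa.

267 N/mm²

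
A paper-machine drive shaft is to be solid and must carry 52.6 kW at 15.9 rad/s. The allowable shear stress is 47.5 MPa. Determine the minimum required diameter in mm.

ω = 15.9 rad/s, so T = P/ω = 52.6×10³ / 15.90 = 3308 N·m.
For a solid shaft τ_max = 16T/(πd³), so d = (16T/(π τ_allow))^(1/3) = (16·3308/(π·4.75×10^7))^(1/3) = 0.07079 m.

70.8 mm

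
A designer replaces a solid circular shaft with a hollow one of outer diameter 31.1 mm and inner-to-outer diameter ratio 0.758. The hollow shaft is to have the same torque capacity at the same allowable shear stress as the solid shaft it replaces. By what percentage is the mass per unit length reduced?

Equal τ_max and T ⇒ the solid shaft needs d_s³ = d_o³(1−k⁴), so d_s = 31.1·(1−0.758⁴)^(1/3) = 27.21 mm.
Area ratio A_h/A_s = d_o²(1−k²)/d_s² = (1−k²)/(1−k⁴)^(2/3) = 0.5557.
Mass saving = 1 − 0.5557 = 44.4 %.

44.4 %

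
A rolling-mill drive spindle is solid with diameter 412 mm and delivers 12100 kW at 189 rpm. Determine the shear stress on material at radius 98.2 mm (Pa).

2.12e7 Pa

ω = 2π·189/60 = 19.79 rad/s, so T = P/ω = 12100×10³ / 19.79 = 611400 N·m.
J = πd⁴/32 = π(0.412)⁴/32 = 2.829×10^-3 m⁴.
Shear stress varies linearly with radius: τ = T·r/J = 611400 × 0.0982 / 2.829×10^-3 = 2.122×10^7 Pa.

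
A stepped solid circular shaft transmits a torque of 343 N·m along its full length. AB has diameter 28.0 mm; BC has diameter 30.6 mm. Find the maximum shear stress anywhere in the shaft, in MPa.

Under the same torque, τ_max = 16T/(πd³) is largest where d is smallest — segment AB (d = 28.0 mm).
τ_max = 16·343.0/(π·(0.0280)³) = 7.958×10^7 Pa.

79.6 MPa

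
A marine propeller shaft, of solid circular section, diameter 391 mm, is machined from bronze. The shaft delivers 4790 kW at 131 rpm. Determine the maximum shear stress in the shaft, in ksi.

4.31 ksi

ω = 2π·131/60 = 13.72 rad/s, so T = P/ω = 4790×10³ / 13.72 = 349200 N·m.
J = πd⁴/32 = π(0.391)⁴/32 = 2.295×10^-3 m⁴.
τ_max = T·r/J = 349200 × 0.196 / 2.295×10^-3 = 2.975×10^7 Pa.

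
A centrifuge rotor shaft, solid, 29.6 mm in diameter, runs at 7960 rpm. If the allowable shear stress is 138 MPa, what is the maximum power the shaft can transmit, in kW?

J = πd⁴/32 = π(0.0296)⁴/32 = 7.536×10^-8 m⁴.
T_max = τ_allow·J/r = 1.38×10^8 × 7.536×10^-8 / 0.0148 = 702.7 N·m.
ω = 2π·7960/60 = 833.6 rad/s, so P_max = T_max·ω = 5.858×10^5 W.

586 kW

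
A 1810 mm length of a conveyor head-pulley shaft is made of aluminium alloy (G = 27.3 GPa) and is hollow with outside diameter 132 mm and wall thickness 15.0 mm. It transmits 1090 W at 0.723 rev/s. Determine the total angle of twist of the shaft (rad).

ω = 2π·0.723 = 4.543 rad/s, so T = P/ω = 1090 / 4.543 = 239.9 N·m.
J = π(d_o⁴ − d_i⁴)/32 = π(0.132⁴ − 0.102⁴)/32 = 1.918×10^-5 m⁴.
θ = T·L/(G·J) = 239.9 × 1.81 / (27.3×10⁹ × 1.918×10^-5) = 8.295×10^-4 rad.

8.29e-4 rad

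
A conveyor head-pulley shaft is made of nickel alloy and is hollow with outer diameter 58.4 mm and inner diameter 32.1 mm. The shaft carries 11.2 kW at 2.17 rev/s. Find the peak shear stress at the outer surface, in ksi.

ω = 2π·2.17 = 13.63 rad/s, so T = P/ω = 11.2×10³ / 13.63 = 821.4 N·m.
J = π(d_o⁴ − d_i⁴)/32 = π(0.0584⁴ − 0.0321⁴)/32 = 1.038×10^-6 m⁴.
τ_max = T·r/J = 821.4 × 0.0292 / 1.038×10^-6 = 2.311×10^7 Pa.

3.35 ksi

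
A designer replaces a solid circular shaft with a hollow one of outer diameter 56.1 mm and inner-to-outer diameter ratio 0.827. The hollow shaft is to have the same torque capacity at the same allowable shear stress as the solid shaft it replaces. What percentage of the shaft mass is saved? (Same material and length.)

Equal τ_max and T ⇒ the solid shaft needs d_s³ = d_o³(1−k⁴), so d_s = 56.1·(1−0.827⁴)^(1/3) = 45.46 mm.
Area ratio A_h/A_s = d_o²(1−k²)/d_s² = (1−k²)/(1−k⁴)^(2/3) = 0.4813.
Mass saving = 1 − 0.4813 = 51.9 %.

51.9 %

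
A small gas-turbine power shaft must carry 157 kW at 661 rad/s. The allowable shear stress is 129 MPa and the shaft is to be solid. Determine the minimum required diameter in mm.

ω = 661 rad/s, so T = P/ω = 157×10³ / 661.0 = 237.5 N·m.
For a solid shaft τ_max = 16T/(πd³), so d = (16T/(π τ_allow))^(1/3) = (16·237.5/(π·1.29×10^8))^(1/3) = 0.02109 m.

21.1 mm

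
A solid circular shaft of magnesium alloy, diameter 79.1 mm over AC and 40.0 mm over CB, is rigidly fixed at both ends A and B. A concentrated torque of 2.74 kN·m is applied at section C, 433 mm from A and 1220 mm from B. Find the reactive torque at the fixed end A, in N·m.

2680 N·m

Compatibility: T_A·a/J_AC = T_B·b/J_CB with T_A + T_B = T₀.
J_AC = 3.84×10^-6 m⁴, J_CB = 2.51×10^-7 m⁴, so T_A = T₀·(J_AC/a)/((J_AC/a)+(J_CB/b)) = 2678 N·m, T_B = 62.15 N·m.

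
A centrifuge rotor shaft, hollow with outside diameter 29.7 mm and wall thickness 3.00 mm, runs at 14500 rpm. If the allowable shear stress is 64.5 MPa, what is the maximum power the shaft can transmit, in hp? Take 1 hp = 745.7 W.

402 hp

J = π(d_o⁴ − d_i⁴)/32 = π(0.0297⁴ − 0.0237⁴)/32 = 4.541×10^-8 m⁴.
T_max = τ_allow·J/r = 6.45×10^7 × 4.541×10^-8 / 0.0149 = 197.3 N·m.
ω = 2π·14500/60 = 1518 rad/s, so P_max = T_max·ω = 2.995×10^5 W.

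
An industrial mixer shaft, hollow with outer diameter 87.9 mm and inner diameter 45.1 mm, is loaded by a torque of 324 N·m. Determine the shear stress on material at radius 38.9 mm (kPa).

J = π(d_o⁴ − d_i⁴)/32 = π(0.0879⁴ − 0.0451⁴)/32 = 5.455×10^-6 m⁴.
Shear stress varies linearly with radius: τ = T·r/J = 324.0 × 0.0389 / 5.455×10^-6 = 2.311×10^6 Pa.

2310 kPa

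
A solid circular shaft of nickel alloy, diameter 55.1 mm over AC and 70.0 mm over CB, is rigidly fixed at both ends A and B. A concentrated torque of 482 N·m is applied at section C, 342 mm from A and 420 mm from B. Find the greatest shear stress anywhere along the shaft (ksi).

0.705 ksi

Compatibility: T_A·a/J_AC = T_B·b/J_CB with T_A + T_B = T₀.
J_AC = 9.05×10^-7 m⁴, J_CB = 2.36×10^-6 m⁴, so T_A = T₀·(J_AC/a)/((J_AC/a)+(J_CB/b)) = 154.4 N·m, T_B = 327.6 N·m.
τ in each portion: τ_AC = 4.70×10^6 Pa, τ_CB = 4.86×10^6 Pa; maximum is in CB.
τ_max = T_CB·r/J = 327.6·0.0350/2.36×10^-6 = 4.864×10^6 Pa.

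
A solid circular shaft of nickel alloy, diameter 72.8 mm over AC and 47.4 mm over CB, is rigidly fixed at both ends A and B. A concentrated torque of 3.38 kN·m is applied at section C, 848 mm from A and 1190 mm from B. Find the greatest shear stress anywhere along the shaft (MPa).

39.6 MPa

Compatibility: T_A·a/J_AC = T_B·b/J_CB with T_A + T_B = T₀.
J_AC = 2.76×10^-6 m⁴, J_CB = 4.96×10^-7 m⁴, so T_A = T₀·(J_AC/a)/((J_AC/a)+(J_CB/b)) = 2996 N·m, T_B = 383.7 N·m.
τ in each portion: τ_AC = 3.96×10^7 Pa, τ_CB = 1.84×10^7 Pa; maximum is in AC.
τ_max = T_AC·r/J = 2996·0.0364/2.76×10^-6 = 3.955×10^7 Pa.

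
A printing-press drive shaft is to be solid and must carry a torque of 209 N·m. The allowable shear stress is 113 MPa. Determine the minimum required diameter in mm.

For a solid shaft τ_max = 16T/(πd³), so d = (16T/(π τ_allow))^(1/3) = (16·209.0/(π·1.13×10^8))^(1/3) = 0.02112 m.

21.1 mm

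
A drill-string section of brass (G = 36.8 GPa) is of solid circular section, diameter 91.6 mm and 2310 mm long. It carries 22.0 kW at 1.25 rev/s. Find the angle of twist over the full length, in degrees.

ω = 2π·1.25 = 7.854 rad/s, so T = P/ω = 22.0×10³ / 7.854 = 2801 N·m.
J = πd⁴/32 = π(0.0916)⁴/32 = 6.912×10^-6 m⁴.
θ = T·L/(G·J) = 2801 × 2.31 / (36.8×10⁹ × 6.912×10^-6) = 0.02544 rad.

1.46°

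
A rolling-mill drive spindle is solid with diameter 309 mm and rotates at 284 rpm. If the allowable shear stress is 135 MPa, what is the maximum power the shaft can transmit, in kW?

23300 kW

J = πd⁴/32 = π(0.309)⁴/32 = 8.950×10^-4 m⁴.
T_max = τ_allow·J/r = 1.35×10^8 × 8.950×10^-4 / 0.154 = 782100 N·m.
ω = 2π·284/60 = 29.74 rad/s, so P_max = T_max·ω = 2.326×10^7 W.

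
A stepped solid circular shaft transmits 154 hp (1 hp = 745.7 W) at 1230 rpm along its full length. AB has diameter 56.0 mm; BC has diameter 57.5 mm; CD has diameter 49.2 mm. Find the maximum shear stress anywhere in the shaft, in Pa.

ω = 2π·1230/60 = 128.8 rad/s, so T = P/ω = 154×745.7 / 128.8 = 891.6 N·m.
Under the same torque, τ_max = 16T/(πd³) is largest where d is smallest — segment CD (d = 49.2 mm).
τ_max = 16·891.6/(π·(0.0492)³) = 3.813×10^7 Pa.

3.81e7 Pa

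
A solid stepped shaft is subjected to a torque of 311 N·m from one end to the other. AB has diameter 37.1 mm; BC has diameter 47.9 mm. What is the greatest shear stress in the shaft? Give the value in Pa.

3.10e7 Pa

Under the same torque, τ_max = 16T/(πd³) is largest where d is smallest — segment AB (d = 37.1 mm).
τ_max = 16·311.0/(π·(0.0371)³) = 3.102×10^7 Pa.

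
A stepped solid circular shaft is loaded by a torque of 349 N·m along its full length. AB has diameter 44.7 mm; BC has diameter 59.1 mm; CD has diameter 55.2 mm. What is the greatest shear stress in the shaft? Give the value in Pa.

Under the same torque, τ_max = 16T/(πd³) is largest where d is smallest — segment AB (d = 44.7 mm).
τ_max = 16·349.0/(π·(0.0447)³) = 1.990×10^7 Pa.

1.99e7 Pa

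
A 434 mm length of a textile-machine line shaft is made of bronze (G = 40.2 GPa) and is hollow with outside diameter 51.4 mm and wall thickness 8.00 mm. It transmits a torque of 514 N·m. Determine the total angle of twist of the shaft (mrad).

10.4 mrad

J = π(d_o⁴ − d_i⁴)/32 = π(0.0514⁴ − 0.0354⁴)/32 = 5.311×10^-7 m⁴.
θ = T·L/(G·J) = 514.0 × 0.434 / (40.2×10⁹ × 5.311×10^-7) = 0.01045 rad.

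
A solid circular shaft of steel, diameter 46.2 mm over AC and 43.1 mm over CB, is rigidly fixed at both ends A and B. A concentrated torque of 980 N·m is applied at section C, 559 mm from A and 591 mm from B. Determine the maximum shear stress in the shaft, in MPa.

Compatibility: T_A·a/J_AC = T_B·b/J_CB with T_A + T_B = T₀.
J_AC = 4.47×10^-7 m⁴, J_CB = 3.39×10^-7 m⁴, so T_A = T₀·(J_AC/a)/((J_AC/a)+(J_CB/b)) = 571.0 N·m, T_B = 409.0 N·m.
τ in each portion: τ_AC = 2.95×10^7 Pa, τ_CB = 2.60×10^7 Pa; maximum is in AC.
τ_max = T_AC·r/J = 571.0·0.0231/4.47×10^-7 = 2.949×10^7 Pa.

29.5 MPa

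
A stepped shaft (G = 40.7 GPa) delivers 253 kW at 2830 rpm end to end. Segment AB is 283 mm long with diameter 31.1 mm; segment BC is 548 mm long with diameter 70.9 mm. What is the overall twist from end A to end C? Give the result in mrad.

ω = 2π·2830/60 = 296.4 rad/s, so T = P/ω = 253×10³ / 296.4 = 853.7 N·m.
J_AB = π(0.0311)⁴/32 = 9.18×10^-8 m⁴; J_BC = π(0.0709)⁴/32 = 2.48×10^-6 m⁴.
θ = (T/G)·Σ L_i/J_i = (853.7/40.7×10⁹)·(0.283/9.18×10^-8 + 0.548/2.48×10^-6) = 0.06927 rad.

69.3 mrad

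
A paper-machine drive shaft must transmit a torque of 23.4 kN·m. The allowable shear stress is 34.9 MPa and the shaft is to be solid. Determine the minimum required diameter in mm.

151 mm

For a solid shaft τ_max = 16T/(πd³), so d = (16T/(π τ_allow))^(1/3) = (16·23400/(π·3.49×10^7))^(1/3) = 0.1506 m.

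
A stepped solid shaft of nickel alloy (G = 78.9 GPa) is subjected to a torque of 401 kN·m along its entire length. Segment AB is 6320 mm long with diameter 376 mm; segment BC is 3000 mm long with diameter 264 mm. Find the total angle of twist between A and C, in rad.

0.0483 rad

J_AB = π(0.376)⁴/32 = 1.96×10^-3 m⁴; J_BC = π(0.264)⁴/32 = 4.77×10^-4 m⁴.
θ = (T/G)·Σ L_i/J_i = (401000/78.9×10⁹)·(6.32/1.96×10^-3 + 3.00/4.77×10^-4) = 0.04834 rad.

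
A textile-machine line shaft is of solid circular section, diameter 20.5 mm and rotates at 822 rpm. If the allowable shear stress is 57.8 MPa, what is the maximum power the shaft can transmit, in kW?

8.42 kW

J = πd⁴/32 = π(0.0205)⁴/32 = 1.734×10^-8 m⁴.
T_max = τ_allow·J/r = 5.78×10^7 × 1.734×10^-8 / 0.0103 = 97.77 N·m.
ω = 2π·822/60 = 86.08 rad/s, so P_max = T_max·ω = 8416 W.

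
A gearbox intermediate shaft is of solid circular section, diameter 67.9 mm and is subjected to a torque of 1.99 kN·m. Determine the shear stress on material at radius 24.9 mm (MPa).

23.7 MPa

J = πd⁴/32 = π(0.0679)⁴/32 = 2.087×10^-6 m⁴.
Shear stress varies linearly with radius: τ = T·r/J = 1990 × 0.0249 / 2.087×10^-6 = 2.375×10^7 Pa.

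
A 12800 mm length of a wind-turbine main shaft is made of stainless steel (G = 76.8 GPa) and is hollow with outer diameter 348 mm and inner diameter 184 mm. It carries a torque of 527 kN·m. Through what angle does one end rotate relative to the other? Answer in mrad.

66.2 mrad

J = π(d_o⁴ − d_i⁴)/32 = π(0.348⁴ − 0.184⁴)/32 = 1.327×10^-3 m⁴.
θ = T·L/(G·J) = 527000 × 12.8 / (76.8×10⁹ × 1.327×10^-3) = 0.06617 rad.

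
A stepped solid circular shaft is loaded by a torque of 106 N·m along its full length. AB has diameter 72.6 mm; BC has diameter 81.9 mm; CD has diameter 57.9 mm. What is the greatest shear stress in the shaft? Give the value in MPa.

2.78 MPa

Under the same torque, τ_max = 16T/(πd³) is largest where d is smallest — segment CD (d = 57.9 mm).
τ_max = 16·106.0/(π·(0.0579)³) = 2.781×10^6 Pa.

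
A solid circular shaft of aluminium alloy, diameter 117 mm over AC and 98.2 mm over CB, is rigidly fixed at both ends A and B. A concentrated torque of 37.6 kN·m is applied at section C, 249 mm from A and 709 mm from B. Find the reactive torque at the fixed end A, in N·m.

32000 N·m

Compatibility: T_A·a/J_AC = T_B·b/J_CB with T_A + T_B = T₀.
J_AC = 1.84×10^-5 m⁴, J_CB = 9.13×10^-6 m⁴, so T_A = T₀·(J_AC/a)/((J_AC/a)+(J_CB/b)) = 32020 N·m, T_B = 5580 N·m.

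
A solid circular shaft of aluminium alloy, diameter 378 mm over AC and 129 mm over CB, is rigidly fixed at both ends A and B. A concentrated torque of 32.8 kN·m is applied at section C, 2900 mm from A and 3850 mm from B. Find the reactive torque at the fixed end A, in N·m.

32500 N·m

Compatibility: T_A·a/J_AC = T_B·b/J_CB with T_A + T_B = T₀.
J_AC = 2.00×10^-3 m⁴, J_CB = 2.72×10^-5 m⁴, so T_A = T₀·(J_AC/a)/((J_AC/a)+(J_CB/b)) = 32470 N·m, T_B = 331.7 N·m.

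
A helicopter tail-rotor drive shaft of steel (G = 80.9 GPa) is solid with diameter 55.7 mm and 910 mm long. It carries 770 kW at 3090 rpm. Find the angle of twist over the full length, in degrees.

ω = 2π·3090/60 = 323.6 rad/s, so T = P/ω = 770×10³ / 323.6 = 2380 N·m.
J = πd⁴/32 = π(0.0557)⁴/32 = 9.450×10^-7 m⁴.
θ = T·L/(G·J) = 2380 × 0.910 / (80.9×10⁹ × 9.450×10^-7) = 0.02833 rad.

1.62°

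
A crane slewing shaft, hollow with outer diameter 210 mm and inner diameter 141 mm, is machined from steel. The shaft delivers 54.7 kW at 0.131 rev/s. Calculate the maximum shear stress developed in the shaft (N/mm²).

45.9 N/mm²

ω = 2π·0.131 = 0.8231 rad/s, so T = P/ω = 54.7×10³ / 0.8231 = 66460 N·m.
J = π(d_o⁴ − d_i⁴)/32 = π(0.210⁴ − 0.141⁴)/32 = 1.521×10^-4 m⁴.
τ_max = T·r/J = 66460 × 0.105 / 1.521×10^-4 = 4.587×10^7 Pa.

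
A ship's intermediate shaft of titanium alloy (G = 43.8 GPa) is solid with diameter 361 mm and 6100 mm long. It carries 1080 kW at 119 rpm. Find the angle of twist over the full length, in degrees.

0.415°

ω = 2π·119/60 = 12.46 rad/s, so T = P/ω = 1080×10³ / 12.46 = 86670 N·m.
J = πd⁴/32 = π(0.361)⁴/32 = 1.667×10^-3 m⁴.
θ = T·L/(G·J) = 86670 × 6.10 / (43.8×10⁹ × 1.667×10^-3) = 7.239×10^-3 rad.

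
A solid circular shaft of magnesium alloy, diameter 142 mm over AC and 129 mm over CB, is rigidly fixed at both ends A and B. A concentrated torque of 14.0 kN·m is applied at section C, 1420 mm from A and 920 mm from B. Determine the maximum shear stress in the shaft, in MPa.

Compatibility: T_A·a/J_AC = T_B·b/J_CB with T_A + T_B = T₀.
J_AC = 3.99×10^-5 m⁴, J_CB = 2.72×10^-5 m⁴, so T_A = T₀·(J_AC/a)/((J_AC/a)+(J_CB/b)) = 6825 N·m, T_B = 7175 N·m.
τ in each portion: τ_AC = 1.21×10^7 Pa, τ_CB = 1.70×10^7 Pa; maximum is in CB.
τ_max = T_CB·r/J = 7175·0.0645/2.72×10^-5 = 1.702×10^7 Pa.

17.0 MPa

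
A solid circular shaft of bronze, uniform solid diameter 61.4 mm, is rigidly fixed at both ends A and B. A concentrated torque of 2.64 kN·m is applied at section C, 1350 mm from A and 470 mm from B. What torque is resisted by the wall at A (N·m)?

With uniform GJ and both ends fixed, compatibility θ_AC = θ_CB gives T_A·a = T_B·b, together with T_A + T_B = T₀.
T_A = T₀·b/(a+b) = 2640·470/1820 = 681.8 N·m; T_B = 1958 N·m.

682 N·m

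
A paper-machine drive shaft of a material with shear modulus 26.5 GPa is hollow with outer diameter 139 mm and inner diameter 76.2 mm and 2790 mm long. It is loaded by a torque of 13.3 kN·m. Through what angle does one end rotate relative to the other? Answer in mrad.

42.0 mrad

J = π(d_o⁴ − d_i⁴)/32 = π(0.139⁴ − 0.0762⁴)/32 = 3.334×10^-5 m⁴.
θ = T·L/(G·J) = 13300 × 2.79 / (26.5×10⁹ × 3.334×10^-5) = 0.04200 rad.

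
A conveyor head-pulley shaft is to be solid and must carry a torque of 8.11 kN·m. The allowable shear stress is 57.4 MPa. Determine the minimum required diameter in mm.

89.6 mm

For a solid shaft τ_max = 16T/(πd³), so d = (16T/(π τ_allow))^(1/3) = (16·8110/(π·5.74×10^7))^(1/3) = 0.08961 m.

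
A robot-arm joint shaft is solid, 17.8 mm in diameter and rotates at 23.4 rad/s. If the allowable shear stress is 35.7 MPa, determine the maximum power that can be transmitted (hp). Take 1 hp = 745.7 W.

J = πd⁴/32 = π(0.0178)⁴/32 = 9.856×10^-9 m⁴.
T_max = τ_allow·J/r = 3.57×10^7 × 9.856×10^-9 / 0.00890 = 39.53 N·m.
ω = 23.4 rad/s, so P_max = T_max·ω = 925.1 W.

1.24 hp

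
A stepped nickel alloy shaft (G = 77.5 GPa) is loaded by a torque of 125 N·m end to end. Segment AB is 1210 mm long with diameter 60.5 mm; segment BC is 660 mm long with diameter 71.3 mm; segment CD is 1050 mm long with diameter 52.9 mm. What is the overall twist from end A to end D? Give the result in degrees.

J_AB = π(0.0605)⁴/32 = 1.32×10^-6 m⁴; J_BC = π(0.0713)⁴/32 = 2.54×10^-6 m⁴; J_CD = π(0.0529)⁴/32 = 7.69×10^-7 m⁴.
θ = (T/G)·Σ L_i/J_i = (125.0/77.5×10⁹)·(1.21/1.32×10^-6 + 0.660/2.54×10^-6 + 1.05/7.69×10^-7) = 4.106×10^-3 rad.

0.235°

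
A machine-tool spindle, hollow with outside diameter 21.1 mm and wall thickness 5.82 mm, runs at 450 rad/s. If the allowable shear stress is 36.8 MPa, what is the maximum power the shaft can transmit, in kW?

J = π(d_o⁴ − d_i⁴)/32 = π(0.0211⁴ − 0.00946⁴)/32 = 1.867×10^-8 m⁴.
T_max = τ_allow·J/r = 3.68×10^7 × 1.867×10^-8 / 0.0106 = 65.13 N·m.
ω = 450 rad/s, so P_max = T_max·ω = 2.931×10^4 W.

29.3 kW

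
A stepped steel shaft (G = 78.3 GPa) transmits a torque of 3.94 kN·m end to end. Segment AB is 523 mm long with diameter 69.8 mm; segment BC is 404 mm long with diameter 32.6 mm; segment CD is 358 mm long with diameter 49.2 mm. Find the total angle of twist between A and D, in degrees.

J_AB = π(0.0698)⁴/32 = 2.33×10^-6 m⁴; J_BC = π(0.0326)⁴/32 = 1.11×10^-7 m⁴; J_CD = π(0.0492)⁴/32 = 5.75×10^-7 m⁴.
θ = (T/G)·Σ L_i/J_i = (3940/78.3×10⁹)·(0.523/2.33×10^-6 + 0.404/1.11×10^-7 + 0.358/5.75×10^-7) = 0.2259 rad.

12.9°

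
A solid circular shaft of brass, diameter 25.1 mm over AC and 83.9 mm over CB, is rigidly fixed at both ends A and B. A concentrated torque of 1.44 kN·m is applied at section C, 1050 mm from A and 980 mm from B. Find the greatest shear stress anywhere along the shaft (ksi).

Compatibility: T_A·a/J_AC = T_B·b/J_CB with T_A + T_B = T₀.
J_AC = 3.90×10^-8 m⁴, J_CB = 4.86×10^-6 m⁴, so T_A = T₀·(J_AC/a)/((J_AC/a)+(J_CB/b)) = 10.69 N·m, T_B = 1429 N·m.
τ in each portion: τ_AC = 3.44×10^6 Pa, τ_CB = 1.23×10^7 Pa; maximum is in CB.
τ_max = T_CB·r/J = 1429·0.0420/4.86×10^-6 = 1.233×10^7 Pa.

1.79 ksi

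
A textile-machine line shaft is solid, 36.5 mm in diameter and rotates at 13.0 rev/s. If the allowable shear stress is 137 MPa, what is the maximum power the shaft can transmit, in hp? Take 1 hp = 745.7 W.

143 hp

J = πd⁴/32 = π(0.0365)⁴/32 = 1.742×10^-7 m⁴.
T_max = τ_allow·J/r = 1.37×10^8 × 1.742×10^-7 / 0.0182 = 1308 N·m.
ω = 2π·13.0 = 81.68 rad/s, so P_max = T_max·ω = 1.068×10^5 W.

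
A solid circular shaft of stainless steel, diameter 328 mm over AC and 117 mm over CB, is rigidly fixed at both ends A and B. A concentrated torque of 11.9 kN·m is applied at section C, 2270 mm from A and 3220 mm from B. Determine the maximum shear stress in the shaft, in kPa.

Compatibility: T_A·a/J_AC = T_B·b/J_CB with T_A + T_B = T₀.
J_AC = 1.14×10^-3 m⁴, J_CB = 1.84×10^-5 m⁴, so T_A = T₀·(J_AC/a)/((J_AC/a)+(J_CB/b)) = 11770 N·m, T_B = 134.3 N·m.
τ in each portion: τ_AC = 1.70×10^6 Pa, τ_CB = 4.27×10^5 Pa; maximum is in AC.
τ_max = T_AC·r/J = 11770·0.164/1.14×10^-3 = 1.698×10^6 Pa.

1700 kPa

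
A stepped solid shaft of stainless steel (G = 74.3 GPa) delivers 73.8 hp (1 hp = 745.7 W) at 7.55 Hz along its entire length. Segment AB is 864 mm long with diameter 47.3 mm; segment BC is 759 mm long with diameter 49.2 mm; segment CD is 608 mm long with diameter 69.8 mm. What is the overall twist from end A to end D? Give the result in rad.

ω = 2π·7.55 = 47.44 rad/s, so T = P/ω = 73.8×745.7 / 47.44 = 1160 N·m.
J_AB = π(0.0473)⁴/32 = 4.91×10^-7 m⁴; J_BC = π(0.0492)⁴/32 = 5.75×10^-7 m⁴; J_CD = π(0.0698)⁴/32 = 2.33×10^-6 m⁴.
θ = (T/G)·Σ L_i/J_i = (1160/74.3×10⁹)·(0.864/4.91×10^-7 + 0.759/5.75×10^-7 + 0.608/2.33×10^-6) = 0.05213 rad.

0.0521 rad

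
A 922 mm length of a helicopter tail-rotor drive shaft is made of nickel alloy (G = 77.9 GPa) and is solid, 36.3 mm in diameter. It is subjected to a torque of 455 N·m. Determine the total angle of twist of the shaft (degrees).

1.81°

J = πd⁴/32 = π(0.0363)⁴/32 = 1.705×10^-7 m⁴.
θ = T·L/(G·J) = 455.0 × 0.922 / (77.9×10⁹ × 1.705×10^-7) = 0.03159 rad.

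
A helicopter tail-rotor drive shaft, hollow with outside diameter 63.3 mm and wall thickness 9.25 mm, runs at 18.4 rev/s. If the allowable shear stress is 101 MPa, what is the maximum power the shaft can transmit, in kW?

436 kW

J = π(d_o⁴ − d_i⁴)/32 = π(0.0633⁴ − 0.0448⁴)/32 = 1.181×10^-6 m⁴.
T_max = τ_allow·J/r = 1.01×10^8 × 1.181×10^-6 / 0.0316 = 3768 N·m.
ω = 2π·18.4 = 115.6 rad/s, so P_max = T_max·ω = 4.356×10^5 W.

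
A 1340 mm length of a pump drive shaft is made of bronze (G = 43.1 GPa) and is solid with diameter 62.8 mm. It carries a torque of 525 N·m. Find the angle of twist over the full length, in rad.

J = πd⁴/32 = π(0.0628)⁴/32 = 1.527×10^-6 m⁴.
θ = T·L/(G·J) = 525.0 × 1.34 / (43.1×10⁹ × 1.527×10^-6) = 0.01069 rad.

0.0107 rad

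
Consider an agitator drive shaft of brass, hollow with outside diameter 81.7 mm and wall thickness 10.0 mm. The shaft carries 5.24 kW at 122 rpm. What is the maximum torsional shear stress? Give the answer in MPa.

ω = 2π·122/60 = 12.78 rad/s, so T = P/ω = 5.24×10³ / 12.78 = 410.2 N·m.
J = π(d_o⁴ − d_i⁴)/32 = π(0.0817⁴ − 0.0617⁴)/32 = 2.951×10^-6 m⁴.
τ_max = T·r/J = 410.2 × 0.0409 / 2.951×10^-6 = 5.677×10^6 Pa.

5.68 MPa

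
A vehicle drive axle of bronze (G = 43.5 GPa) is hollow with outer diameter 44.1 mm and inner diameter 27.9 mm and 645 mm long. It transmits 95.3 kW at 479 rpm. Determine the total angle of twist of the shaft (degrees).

ω = 2π·479/60 = 50.16 rad/s, so T = P/ω = 95.3×10³ / 50.16 = 1900 N·m.
J = π(d_o⁴ − d_i⁴)/32 = π(0.0441⁴ − 0.0279⁴)/32 = 3.118×10^-7 m⁴.
θ = T·L/(G·J) = 1900 × 0.645 / (43.5×10⁹ × 3.118×10^-7) = 0.09034 rad.

5.18°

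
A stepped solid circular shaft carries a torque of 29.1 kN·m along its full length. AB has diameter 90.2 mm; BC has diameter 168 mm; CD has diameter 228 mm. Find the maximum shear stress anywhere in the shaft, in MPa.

202 MPa

Under the same torque, τ_max = 16T/(πd³) is largest where d is smallest — segment AB (d = 90.2 mm).
τ_max = 16·29100/(π·(0.0902)³) = 2.019×10^8 Pa.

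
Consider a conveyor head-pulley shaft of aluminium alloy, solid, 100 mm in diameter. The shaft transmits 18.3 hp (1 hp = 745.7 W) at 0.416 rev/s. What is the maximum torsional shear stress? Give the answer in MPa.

ω = 2π·0.416 = 2.614 rad/s, so T = P/ω = 18.3×745.7 / 2.614 = 5221 N·m.
J = πd⁴/32 = π(0.100)⁴/32 = 9.817×10^-6 m⁴.
τ_max = T·r/J = 5221 × 0.0500 / 9.817×10^-6 = 2.659×10^7 Pa.

26.6 MPa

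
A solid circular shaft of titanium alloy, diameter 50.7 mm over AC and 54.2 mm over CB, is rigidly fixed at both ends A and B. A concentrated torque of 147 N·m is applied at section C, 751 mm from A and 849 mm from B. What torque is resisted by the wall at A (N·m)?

Compatibility: T_A·a/J_AC = T_B·b/J_CB with T_A + T_B = T₀.
J_AC = 6.49×10^-7 m⁴, J_CB = 8.47×10^-7 m⁴, so T_A = T₀·(J_AC/a)/((J_AC/a)+(J_CB/b)) = 68.20 N·m, T_B = 78.80 N·m.

68.2 N·m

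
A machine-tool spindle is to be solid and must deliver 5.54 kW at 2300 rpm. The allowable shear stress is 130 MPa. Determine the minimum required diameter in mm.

ω = 2π·2300/60 = 240.9 rad/s, so T = P/ω = 5.54×10³ / 240.9 = 23.00 N·m.
For a solid shaft τ_max = 16T/(πd³), so d = (16T/(π τ_allow))^(1/3) = (16·23.00/(π·1.30×10^8))^(1/3) = 0.009659 m.

9.66 mm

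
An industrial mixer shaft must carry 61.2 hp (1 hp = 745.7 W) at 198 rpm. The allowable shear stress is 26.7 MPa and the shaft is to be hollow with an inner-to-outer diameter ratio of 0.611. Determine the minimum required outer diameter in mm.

ω = 2π·198/60 = 20.73 rad/s, so T = P/ω = 61.2×745.7 / 20.73 = 2201 N·m.
For a hollow shaft with d_i/d_o = 0.611: τ_max = 16T/(π d_o³ (1−k⁴)), so d_o = [16T/(π τ_allow (1−k⁴))]^(1/3) = [16·2201/(π·2.67×10^7·0.8606)]^(1/3) = 0.07872 m.

78.7 mm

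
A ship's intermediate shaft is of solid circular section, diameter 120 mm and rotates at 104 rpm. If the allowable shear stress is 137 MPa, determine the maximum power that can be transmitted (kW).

506 kW

J = πd⁴/32 = π(0.120)⁴/32 = 2.036×10^-5 m⁴.
T_max = τ_allow·J/r = 1.37×10^8 × 2.036×10^-5 / 0.0600 = 46480 N·m.
ω = 2π·104/60 = 10.89 rad/s, so P_max = T_max·ω = 5.062×10^5 W.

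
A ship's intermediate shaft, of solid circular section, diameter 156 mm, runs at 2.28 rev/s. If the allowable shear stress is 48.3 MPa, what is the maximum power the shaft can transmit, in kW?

J = πd⁴/32 = π(0.156)⁴/32 = 5.814×10^-5 m⁴.
T_max = τ_allow·J/r = 4.83×10^7 × 5.814×10^-5 / 0.0780 = 36000 N·m.
ω = 2π·2.28 = 14.33 rad/s, so P_max = T_max·ω = 5.158×10^5 W.

516 kW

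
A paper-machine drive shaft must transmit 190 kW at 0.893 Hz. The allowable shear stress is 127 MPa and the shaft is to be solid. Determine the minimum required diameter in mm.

111 mm

ω = 2π·0.893 = 5.611 rad/s, so T = P/ω = 190×10³ / 5.611 = 33860 N·m.
For a solid shaft τ_max = 16T/(πd³), so d = (16T/(π τ_allow))^(1/3) = (16·33860/(π·1.27×10^8))^(1/3) = 0.1107 m.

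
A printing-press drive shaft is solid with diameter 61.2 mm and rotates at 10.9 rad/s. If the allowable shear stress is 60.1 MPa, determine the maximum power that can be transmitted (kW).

J = πd⁴/32 = π(0.0612)⁴/32 = 1.377×10^-6 m⁴.
T_max = τ_allow·J/r = 6.01×10^7 × 1.377×10^-6 / 0.0306 = 2705 N·m.
ω = 10.9 rad/s, so P_max = T_max·ω = 2.948×10^4 W.

29.5 kW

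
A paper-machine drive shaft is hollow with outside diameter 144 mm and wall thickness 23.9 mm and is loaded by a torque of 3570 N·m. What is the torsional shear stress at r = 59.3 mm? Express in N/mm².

J = π(d_o⁴ − d_i⁴)/32 = π(0.144⁴ − 0.0962⁴)/32 = 3.381×10^-5 m⁴.
Shear stress varies linearly with radius: τ = T·r/J = 3570 × 0.0593 / 3.381×10^-5 = 6.262×10^6 Pa.

6.26 N/mm²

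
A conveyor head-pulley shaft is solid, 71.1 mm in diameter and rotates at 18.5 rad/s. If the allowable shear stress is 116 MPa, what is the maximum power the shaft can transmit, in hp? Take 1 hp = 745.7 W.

203 hp

J = πd⁴/32 = π(0.0711)⁴/32 = 2.509×10^-6 m⁴.
T_max = τ_allow·J/r = 1.16×10^8 × 2.509×10^-6 / 0.0355 = 8186 N·m.
ω = 18.5 rad/s, so P_max = T_max·ω = 1.514×10^5 W.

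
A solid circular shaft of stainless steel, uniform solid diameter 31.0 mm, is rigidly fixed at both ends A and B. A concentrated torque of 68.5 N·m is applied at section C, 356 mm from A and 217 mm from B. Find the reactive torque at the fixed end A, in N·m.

25.9 N·m

With uniform GJ and both ends fixed, compatibility θ_AC = θ_CB gives T_A·a = T_B·b, together with T_A + T_B = T₀.
T_A = T₀·b/(a+b) = 68.50·217/573.0 = 25.94 N·m; T_B = 42.56 N·m.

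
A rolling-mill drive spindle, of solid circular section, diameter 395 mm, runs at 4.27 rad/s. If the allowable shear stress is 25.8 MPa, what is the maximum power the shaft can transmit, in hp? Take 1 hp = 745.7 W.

1790 hp

J = πd⁴/32 = π(0.395)⁴/32 = 2.390×10^-3 m⁴.
T_max = τ_allow·J/r = 2.58×10^7 × 2.390×10^-3 / 0.198 = 312200 N·m.
ω = 4.27 rad/s, so P_max = T_max·ω = 1.333×10^6 W.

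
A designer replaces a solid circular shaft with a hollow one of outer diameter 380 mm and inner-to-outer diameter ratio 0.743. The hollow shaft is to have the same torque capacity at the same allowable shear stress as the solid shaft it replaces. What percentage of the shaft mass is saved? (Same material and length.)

42.9 %

Equal τ_max and T ⇒ the solid shaft needs d_s³ = d_o³(1−k⁴), so d_s = 380·(1−0.743⁴)^(1/3) = 336.6 mm.
Area ratio A_h/A_s = d_o²(1−k²)/d_s² = (1−k²)/(1−k⁴)^(2/3) = 0.5708.
Mass saving = 1 − 0.5708 = 42.9 %.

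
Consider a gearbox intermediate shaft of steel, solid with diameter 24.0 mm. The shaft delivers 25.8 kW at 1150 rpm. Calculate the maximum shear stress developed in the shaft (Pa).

ω = 2π·1150/60 = 120.4 rad/s, so T = P/ω = 25.8×10³ / 120.4 = 214.2 N·m.
J = πd⁴/32 = π(0.0240)⁴/32 = 3.257×10^-8 m⁴.
τ_max = T·r/J = 214.2 × 0.0120 / 3.257×10^-8 = 7.893×10^7 Pa.

7.89e7 Pa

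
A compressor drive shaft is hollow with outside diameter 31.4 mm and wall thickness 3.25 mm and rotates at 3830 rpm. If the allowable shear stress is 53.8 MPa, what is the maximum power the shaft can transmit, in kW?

79.3 kW

J = π(d_o⁴ − d_i⁴)/32 = π(0.0314⁴ − 0.0249⁴)/32 = 5.770×10^-8 m⁴.
T_max = τ_allow·J/r = 5.38×10^7 × 5.770×10^-8 / 0.0157 = 197.7 N·m.
ω = 2π·3830/60 = 401.1 rad/s, so P_max = T_max·ω = 7.930×10^4 W.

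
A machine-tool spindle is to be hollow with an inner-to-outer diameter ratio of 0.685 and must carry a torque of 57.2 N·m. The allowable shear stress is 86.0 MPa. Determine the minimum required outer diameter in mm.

16.3 mm

For a hollow shaft with d_i/d_o = 0.685: τ_max = 16T/(π d_o³ (1−k⁴)), so d_o = [16T/(π τ_allow (1−k⁴))]^(1/3) = [16·57.20/(π·8.60×10^7·0.7798)]^(1/3) = 0.01632 m.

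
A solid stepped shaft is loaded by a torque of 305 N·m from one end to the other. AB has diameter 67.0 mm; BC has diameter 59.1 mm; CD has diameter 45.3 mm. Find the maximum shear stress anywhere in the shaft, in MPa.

16.7 MPa

Under the same torque, τ_max = 16T/(πd³) is largest where d is smallest — segment CD (d = 45.3 mm).
τ_max = 16·305.0/(π·(0.0453)³) = 1.671×10^7 Pa.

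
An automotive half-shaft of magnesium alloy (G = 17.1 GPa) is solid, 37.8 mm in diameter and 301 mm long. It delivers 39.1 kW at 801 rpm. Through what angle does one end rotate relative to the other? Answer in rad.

0.0409 rad

ω = 2π·801/60 = 83.88 rad/s, so T = P/ω = 39.1×10³ / 83.88 = 466.1 N·m.
J = πd⁴/32 = π(0.0378)⁴/32 = 2.004×10^-7 m⁴.
θ = T·L/(G·J) = 466.1 × 0.301 / (17.1×10⁹ × 2.004×10^-7) = 0.04094 rad.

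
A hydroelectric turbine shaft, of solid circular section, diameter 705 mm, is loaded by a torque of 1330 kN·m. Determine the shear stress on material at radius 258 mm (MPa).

J = πd⁴/32 = π(0.705)⁴/32 = 0.02425 m⁴.
Shear stress varies linearly with radius: τ = T·r/J = 1.330e6 × 0.258 / 0.02425 = 1.415×10^7 Pa.

14.1 MPa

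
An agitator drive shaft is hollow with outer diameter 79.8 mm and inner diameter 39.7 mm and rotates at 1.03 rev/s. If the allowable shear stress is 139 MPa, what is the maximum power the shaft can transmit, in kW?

84.3 kW

J = π(d_o⁴ − d_i⁴)/32 = π(0.0798⁴ − 0.0397⁴)/32 = 3.737×10^-6 m⁴.
T_max = τ_allow·J/r = 1.39×10^8 × 3.737×10^-6 / 0.0399 = 13020 N·m.
ω = 2π·1.03 = 6.472 rad/s, so P_max = T_max·ω = 8.426×10^4 W.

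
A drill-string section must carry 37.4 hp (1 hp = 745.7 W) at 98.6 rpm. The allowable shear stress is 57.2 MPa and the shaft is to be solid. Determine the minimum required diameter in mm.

ω = 2π·98.6/60 = 10.33 rad/s, so T = P/ω = 37.4×745.7 / 10.33 = 2701 N·m.
For a solid shaft τ_max = 16T/(πd³), so d = (16T/(π τ_allow))^(1/3) = (16·2701/(π·5.72×10^7))^(1/3) = 0.06219 m.

62.2 mm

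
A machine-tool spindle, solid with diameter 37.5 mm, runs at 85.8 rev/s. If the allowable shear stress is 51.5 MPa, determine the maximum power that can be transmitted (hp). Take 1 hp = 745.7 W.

386 hp

J = πd⁴/32 = π(0.0375)⁴/32 = 1.941×10^-7 m⁴.
T_max = τ_allow·J/r = 5.15×10^7 × 1.941×10^-7 / 0.0187 = 533.3 N·m.
ω = 2π·85.8 = 539.1 rad/s, so P_max = T_max·ω = 2.875×10^5 W.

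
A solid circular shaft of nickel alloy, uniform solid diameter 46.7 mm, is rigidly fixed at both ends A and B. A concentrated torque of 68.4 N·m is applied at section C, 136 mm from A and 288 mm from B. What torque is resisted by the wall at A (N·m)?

46.5 N·m

With uniform GJ and both ends fixed, compatibility θ_AC = θ_CB gives T_A·a = T_B·b, together with T_A + T_B = T₀.
T_A = T₀·b/(a+b) = 68.40·288/424.0 = 46.46 N·m; T_B = 21.94 N·m.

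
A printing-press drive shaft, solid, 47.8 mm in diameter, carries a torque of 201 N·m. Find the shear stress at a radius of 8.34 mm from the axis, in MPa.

3.27 MPa

J = πd⁴/32 = π(0.0478)⁴/32 = 5.125×10^-7 m⁴.
Shear stress varies linearly with radius: τ = T·r/J = 201.0 × 0.00834 / 5.125×10^-7 = 3.271×10^6 Pa.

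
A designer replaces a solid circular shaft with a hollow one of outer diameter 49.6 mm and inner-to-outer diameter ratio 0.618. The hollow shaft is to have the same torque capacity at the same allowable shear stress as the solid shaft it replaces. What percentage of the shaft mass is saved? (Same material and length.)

31.3 %

Equal τ_max and T ⇒ the solid shaft needs d_s³ = d_o³(1−k⁴), so d_s = 49.6·(1−0.618⁴)^(1/3) = 47.06 mm.
Area ratio A_h/A_s = d_o²(1−k²)/d_s² = (1−k²)/(1−k⁴)^(2/3) = 0.6866.
Mass saving = 1 − 0.6866 = 31.3 %.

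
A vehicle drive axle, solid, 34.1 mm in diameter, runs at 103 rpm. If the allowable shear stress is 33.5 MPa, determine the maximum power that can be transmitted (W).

2810 W

J = πd⁴/32 = π(0.0341)⁴/32 = 1.327×10^-7 m⁴.
T_max = τ_allow·J/r = 3.35×10^7 × 1.327×10^-7 / 0.0170 = 260.8 N·m.
ω = 2π·103/60 = 10.79 rad/s, so P_max = T_max·ω = 2813 W.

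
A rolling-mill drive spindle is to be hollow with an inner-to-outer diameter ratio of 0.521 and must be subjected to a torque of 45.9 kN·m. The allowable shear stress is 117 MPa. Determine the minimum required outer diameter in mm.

For a hollow shaft with d_i/d_o = 0.521: τ_max = 16T/(π d_o³ (1−k⁴)), so d_o = [16T/(π τ_allow (1−k⁴))]^(1/3) = [16·45900/(π·1.17×10^8·0.9263)]^(1/3) = 0.1292 m.

129 mm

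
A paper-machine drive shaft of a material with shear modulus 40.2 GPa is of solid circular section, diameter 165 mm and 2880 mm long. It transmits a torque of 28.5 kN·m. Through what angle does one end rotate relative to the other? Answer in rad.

J = πd⁴/32 = π(0.165)⁴/32 = 7.277×10^-5 m⁴.
θ = T·L/(G·J) = 28500 × 2.88 / (40.2×10⁹ × 7.277×10^-5) = 0.02806 rad.

0.0281 rad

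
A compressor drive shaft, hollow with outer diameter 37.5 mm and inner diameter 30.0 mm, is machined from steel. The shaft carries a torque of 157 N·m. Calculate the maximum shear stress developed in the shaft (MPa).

J = π(d_o⁴ − d_i⁴)/32 = π(0.0375⁴ − 0.0300⁴)/32 = 1.146×10^-7 m⁴.
τ_max = T·r/J = 157.0 × 0.0187 / 1.146×10^-7 = 2.568×10^7 Pa.

25.7 MPa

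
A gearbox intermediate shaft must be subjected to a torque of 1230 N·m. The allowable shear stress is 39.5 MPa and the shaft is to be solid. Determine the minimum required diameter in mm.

For a solid shaft τ_max = 16T/(πd³), so d = (16T/(π τ_allow))^(1/3) = (16·1230/(π·3.95×10^7))^(1/3) = 0.05413 m.

54.1 mm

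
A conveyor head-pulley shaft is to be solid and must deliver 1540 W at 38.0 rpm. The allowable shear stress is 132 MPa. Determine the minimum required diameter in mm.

24.6 mm

ω = 2π·38.0/60 = 3.979 rad/s, so T = P/ω = 1540 / 3.979 = 387.0 N·m.
For a solid shaft τ_max = 16T/(πd³), so d = (16T/(π τ_allow))^(1/3) = (16·387.0/(π·1.32×10^8))^(1/3) = 0.02462 m.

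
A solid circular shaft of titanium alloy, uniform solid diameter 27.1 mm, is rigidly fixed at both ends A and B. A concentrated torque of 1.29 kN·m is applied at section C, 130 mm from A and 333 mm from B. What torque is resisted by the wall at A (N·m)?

928 N·m

With uniform GJ and both ends fixed, compatibility θ_AC = θ_CB gives T_A·a = T_B·b, together with T_A + T_B = T₀.
T_A = T₀·b/(a+b) = 1290·333/463.0 = 927.8 N·m; T_B = 362.2 N·m.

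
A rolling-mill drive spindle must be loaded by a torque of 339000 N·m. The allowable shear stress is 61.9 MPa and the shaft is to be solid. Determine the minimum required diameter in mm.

For a solid shaft τ_max = 16T/(πd³), so d = (16T/(π τ_allow))^(1/3) = (16·339000/(π·6.19×10^7))^(1/3) = 0.3033 m.

303 mm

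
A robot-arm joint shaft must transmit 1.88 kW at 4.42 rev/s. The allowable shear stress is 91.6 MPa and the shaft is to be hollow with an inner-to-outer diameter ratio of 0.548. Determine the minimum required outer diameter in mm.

ω = 2π·4.42 = 27.77 rad/s, so T = P/ω = 1.88×10³ / 27.77 = 67.69 N·m.
For a hollow shaft with d_i/d_o = 0.548: τ_max = 16T/(π d_o³ (1−k⁴)), so d_o = [16T/(π τ_allow (1−k⁴))]^(1/3) = [16·67.69/(π·9.16×10^7·0.9098)]^(1/3) = 0.01605 m.

16.1 mm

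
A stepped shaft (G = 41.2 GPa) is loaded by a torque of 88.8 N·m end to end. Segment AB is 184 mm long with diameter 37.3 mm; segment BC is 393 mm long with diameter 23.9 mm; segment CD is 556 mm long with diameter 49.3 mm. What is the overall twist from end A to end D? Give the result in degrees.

1.75°

J_AB = π(0.0373)⁴/32 = 1.90×10^-7 m⁴; J_BC = π(0.0239)⁴/32 = 3.20×10^-8 m⁴; J_CD = π(0.0493)⁴/32 = 5.80×10^-7 m⁴.
θ = (T/G)·Σ L_i/J_i = (88.80/41.2×10⁹)·(0.184/1.90×10^-7 + 0.393/3.20×10^-8 + 0.556/5.80×10^-7) = 0.03060 rad.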